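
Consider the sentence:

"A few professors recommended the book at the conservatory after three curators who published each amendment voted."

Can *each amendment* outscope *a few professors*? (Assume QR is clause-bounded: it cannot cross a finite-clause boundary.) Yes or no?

No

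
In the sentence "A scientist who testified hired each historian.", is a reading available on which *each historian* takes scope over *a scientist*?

*each historian* sits in the matrix clause, not in the relative clause on *a scientist*.
With no island boundary between them, the object can take inverse scope over the subject via ordinary QR within the clause.

Yes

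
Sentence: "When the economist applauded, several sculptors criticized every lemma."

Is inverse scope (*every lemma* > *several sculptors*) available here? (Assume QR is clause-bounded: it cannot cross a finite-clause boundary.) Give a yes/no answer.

Yes

Although there is an adjunct clause, *every lemma* is in the main clause, not inside the adjunct.
Nothing blocks QR of the lower DP to a position above the higher one, so inverse scope is available.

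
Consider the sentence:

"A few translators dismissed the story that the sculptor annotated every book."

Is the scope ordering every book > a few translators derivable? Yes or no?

Structurally, *every book* is inside the complex NP *the story that the sculptor annotated every book*.
Since the clause is the complement of a nominal head, the CNPC blocks scope extraction.
So the wide-scope reading for *every book* is blocked.

No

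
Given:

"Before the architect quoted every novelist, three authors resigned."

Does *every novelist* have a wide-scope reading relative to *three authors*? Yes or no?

*every novelist* occurs within the adjunct clause *before the architect quoted every novelist*.
Adjuncts are opaque for quantifier raising; a quantifier in an adjunct stays inside it.
There is no licit LF on which *every novelist* c-commands *three authors*.

No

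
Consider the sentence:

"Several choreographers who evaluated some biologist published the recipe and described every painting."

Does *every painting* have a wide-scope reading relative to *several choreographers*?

No

*every painting* is embedded in one conjunct of the coordinate structure (*described every painting*).
The Coordinate Structure Constraint blocks movement (including QR) out of a single conjunct.
Hence only narrow scope for *every painting* (under *several choreographers*) survives.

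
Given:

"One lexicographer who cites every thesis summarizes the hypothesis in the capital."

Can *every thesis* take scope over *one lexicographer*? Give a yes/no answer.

*every thesis* occurs within the relative clause *who cites every thesis*.
QR out of a relative clause is ruled out by the relative-clause island constraint.
There is no licit LF on which *every thesis* c-commands *one lexicographer*.
(Only the surface reading survives: one fixed lexicographer with respect to all the relevant theses.)

No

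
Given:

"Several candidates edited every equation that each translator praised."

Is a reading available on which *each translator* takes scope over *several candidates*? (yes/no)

Structurally, *each translator* is inside the relative clause *that each translator praised* modifying *every equation*.
Relative clauses block scope extraction: QR cannot target a position outside the modified NP.
Hence only narrow scope for *each translator* (under *several candidates*) survives.

No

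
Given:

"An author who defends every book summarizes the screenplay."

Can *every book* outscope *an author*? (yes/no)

Structurally, *every book* is inside the relative clause *who defends every book*.
Relative clauses block scope extraction: QR cannot target a position outside the modified NP.
Hence only narrow scope for *every book* (under *an author*) survives.
(Only the surface reading survives: one fixed author with respect to all the relevant books.)

No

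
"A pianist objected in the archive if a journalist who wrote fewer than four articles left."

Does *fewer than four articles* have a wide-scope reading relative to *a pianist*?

No

The target quantifier *fewer than four articles* is part of the relative clause *who wrote fewer than four articles*, which is itself inside the adjunct *if a journalist who wrote fewer than four articles left*.
Two island boundaries intervene — the relative clause and the adjunct. Either alone would block QR.
Hence only narrow scope for *fewer than four articles* (under *a pianist*) survives.
(Only the surface reading survives: one fixed pianist with respect to all the relevant articles.)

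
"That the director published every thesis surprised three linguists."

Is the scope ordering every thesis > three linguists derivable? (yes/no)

The DP *every thesis* is contained in the sentential subject *that the director published every thesis*.
Clausal subjects are scope islands; QR from inside the subject into the matrix is barred.
*every thesis* > *three linguists* would require crossing that boundary, which is illicit.

No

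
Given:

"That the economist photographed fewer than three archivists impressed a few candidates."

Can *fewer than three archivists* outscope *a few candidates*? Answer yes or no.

No

The DP *fewer than three archivists* is contained in the sentential subject *that the economist photographed fewer than three archivists*.
Subjects — clausal subjects included — are islands for extraction, and QR is no exception.
The ordering *fewer than three archivists* > *a few candidates* is therefore underivable.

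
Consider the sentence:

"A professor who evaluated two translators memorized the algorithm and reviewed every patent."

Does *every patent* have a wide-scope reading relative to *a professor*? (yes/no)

No

Structurally, *every patent* is inside one conjunct of the coordinate structure (*reviewed every patent*).
A quantifier cannot raise out of one conjunct of a coordination across the whole coordinate structure — the CSC applies to QR.
So the wide-scope reading for *every patent* is blocked.
(Only the surface reading survives: one fixed professor with respect to all the relevant patents.)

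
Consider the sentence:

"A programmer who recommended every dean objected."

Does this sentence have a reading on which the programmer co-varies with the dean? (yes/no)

The described interpretation is the *every dean* > *a programmer* scoping.
*every dean* occurs within the relative clause *who recommended every dean*.
The relative clause forms an island for QR, so the quantifier is confined to the head noun's restrictor.
So the wide-scope reading for *every dean* is blocked.

No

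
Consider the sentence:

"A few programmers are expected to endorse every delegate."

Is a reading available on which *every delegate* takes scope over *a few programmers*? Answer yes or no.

Yes

*every delegate* is the object of the infinitival complement of a raising predicate; raising infinitives are transparent for QR, so the two DPs are in effect clausemates.
Nothing blocks QR of the lower DP to a position above the higher one, so inverse scope is available.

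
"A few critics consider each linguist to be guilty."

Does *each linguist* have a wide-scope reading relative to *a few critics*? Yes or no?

Yes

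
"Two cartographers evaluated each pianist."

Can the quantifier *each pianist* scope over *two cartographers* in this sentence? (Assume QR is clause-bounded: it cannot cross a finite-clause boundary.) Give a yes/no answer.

Yes

*two cartographers* and *each pianist* are co-arguments of the matrix verb, with nothing but a clause-internal boundary between them.
Clause-internal QR can adjoin the lower DP above the subject, yielding the inverse reading.
The sentence is scopally ambiguous between *two cartographers* > *each pianist* and *each pianist* > *two cartographers*.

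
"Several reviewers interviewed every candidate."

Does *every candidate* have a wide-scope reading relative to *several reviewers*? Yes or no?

Both DPs are arguments of the same predicate; there is no clause or island boundary between them.
Nothing blocks QR of the lower DP to a position above the higher one, so inverse scope is available.
The sentence is scopally ambiguous between *several reviewers* > *every candidate* and *every candidate* > *several reviewers*.

Yes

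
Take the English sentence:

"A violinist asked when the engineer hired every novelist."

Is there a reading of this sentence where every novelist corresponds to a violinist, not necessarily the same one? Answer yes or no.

No

This is the *every novelist* > *a violinist* reading.
Structurally, *every novelist* is inside the embedded question *when the engineer hired every novelist*.
QR across an interrogative CP boundary is ruled out as a wh-island violation.
The inverse ordering *every novelist* > *a violinist* is therefore underivable.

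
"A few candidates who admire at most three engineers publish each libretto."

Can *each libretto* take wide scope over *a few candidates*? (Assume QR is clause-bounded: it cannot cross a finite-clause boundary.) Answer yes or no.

Yes

*each libretto* sits in the matrix clause, not in the relative clause on *a few candidates*.
Clause-internal QR can adjoin the lower DP above the subject, yielding the inverse reading.
So *each libretto* > *a few candidates* is among the available readings.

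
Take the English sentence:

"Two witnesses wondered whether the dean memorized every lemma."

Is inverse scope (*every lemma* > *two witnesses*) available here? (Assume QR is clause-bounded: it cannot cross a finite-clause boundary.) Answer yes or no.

No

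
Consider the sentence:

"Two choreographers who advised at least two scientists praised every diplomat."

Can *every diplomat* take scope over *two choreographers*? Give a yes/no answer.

Although the sentence contains a relative clause (*who advised at least two scientists*), *every diplomat* is outside it, in the matrix VP.
Ordinary QR to a clause-peripheral position gives the wide-scope LF for the lower DP.
The sentence is scopally ambiguous between *two choreographers* > *every diplomat* and *every diplomat* > *two choreographers*.

Yes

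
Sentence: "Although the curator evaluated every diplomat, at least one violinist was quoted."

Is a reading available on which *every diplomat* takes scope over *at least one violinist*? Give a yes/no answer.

*every diplomat* is embedded in the adjunct clause *although the curator evaluated every diplomat*.
Scope out of an adjunct clause is unavailable: QR respects the adjunct-island constraint.
So *every diplomat* cannot raise to a position above *at least one violinist*.

No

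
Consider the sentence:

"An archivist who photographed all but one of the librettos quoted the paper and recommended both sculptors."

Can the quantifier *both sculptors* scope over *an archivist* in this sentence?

No

Structurally, *both sculptors* is inside one conjunct of the coordinate structure (*recommended both sculptors*).
Coordinate structures are islands for non-across-the-board movement, QR included.
Hence only narrow scope for *both sculptors* (under *an archivist*) survives.
(Only the surface reading survives: one fixed archivist with respect to all the relevant sculptors.)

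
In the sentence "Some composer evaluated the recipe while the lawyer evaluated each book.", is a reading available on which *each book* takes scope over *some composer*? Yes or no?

The target quantifier *each book* is part of the adjunct clause *while the lawyer evaluated each book*.
Scope out of an adjunct clause is unavailable: QR respects the adjunct-island constraint.
*each book* > *some composer* would require crossing that boundary, which is illicit.

No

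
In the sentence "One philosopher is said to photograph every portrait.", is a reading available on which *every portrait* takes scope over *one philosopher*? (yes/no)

Raising constructions are monoclausal for scope purposes; *every portrait* is not separated from *one philosopher* by any island.
Nothing blocks QR of the lower DP to a position above the higher one, so inverse scope is available.
The sentence is scopally ambiguous between *one philosopher* > *every portrait* and *every portrait* > *one philosopher*.

Yes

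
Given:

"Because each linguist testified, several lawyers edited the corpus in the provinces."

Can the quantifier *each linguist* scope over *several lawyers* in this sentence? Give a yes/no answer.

No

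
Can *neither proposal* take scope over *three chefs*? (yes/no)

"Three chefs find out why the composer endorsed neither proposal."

*neither proposal* is embedded in the embedded question *why the composer endorsed neither proposal*.
An indirect question is a wh-island; the filled [Spec,CP] blocks QR across the CP edge.
So the wide-scope reading for *neither proposal* is blocked.

No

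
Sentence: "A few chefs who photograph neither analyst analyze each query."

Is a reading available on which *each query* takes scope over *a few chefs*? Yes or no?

Yes

The relative clause *who photograph neither analyst* modifies *a few chefs*, but *each query* is not inside that relative clause — it is an argument of the matrix verb.
With no island boundary between them, the object can take inverse scope over the subject via ordinary QR within the clause.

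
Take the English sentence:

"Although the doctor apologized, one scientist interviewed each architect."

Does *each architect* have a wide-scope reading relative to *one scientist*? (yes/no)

Yes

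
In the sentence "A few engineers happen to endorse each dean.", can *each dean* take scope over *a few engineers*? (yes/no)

Yes

*each dean* is the object of the infinitival complement of a raising predicate; raising infinitives are transparent for QR, so the two DPs are in effect clausemates.
QR within a single clause is free, so the lower quantifier may take scope over the higher one.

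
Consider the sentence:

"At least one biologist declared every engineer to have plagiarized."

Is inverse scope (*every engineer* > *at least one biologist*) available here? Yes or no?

The ECM infinitive is scope-transparent — *every engineer* is free to raise above *at least one biologist*.
Nothing blocks QR of the lower DP to a position above the higher one, so inverse scope is available.
Both orderings are possible: *at least one biologist* > *every engineer* and *every engineer* > *at least one biologist*.

Yes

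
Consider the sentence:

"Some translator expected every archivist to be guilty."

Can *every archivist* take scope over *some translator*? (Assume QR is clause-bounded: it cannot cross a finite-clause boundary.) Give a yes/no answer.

Yes

This is an ECM construction: *every archivist* is the infinitival subject, Case-marked by the matrix verb, and the infinitive is transparent for QR.
QR within a single clause is free, so the lower quantifier may take scope over the higher one.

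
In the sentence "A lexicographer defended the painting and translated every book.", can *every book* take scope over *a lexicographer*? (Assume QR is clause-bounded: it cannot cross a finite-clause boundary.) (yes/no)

Structurally, *every book* is inside one conjunct of the coordinate structure (*translated every book*).
The Coordinate Structure Constraint blocks movement (including QR) out of a single conjunct.
Hence only narrow scope for *every book* (under *a lexicographer*) survives.
(Only the surface reading survives: one fixed lexicographer with respect to all the relevant books.)

No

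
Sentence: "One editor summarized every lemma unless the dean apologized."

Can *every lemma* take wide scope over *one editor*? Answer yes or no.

Yes

Neither queried DP is inside the adjunct, so the adjunct-island constraint does not apply.
Since no island is crossed, the inverse ordering is licensed alongside surface scope.
Both orderings are possible: *one editor* > *every lemma* and *every lemma* > *one editor*.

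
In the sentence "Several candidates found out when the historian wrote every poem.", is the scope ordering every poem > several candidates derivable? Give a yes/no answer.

No

*every poem* occurs within the embedded question *when the historian wrote every poem*.
Embedded questions are wh-islands: a quantifier inside an indirect question cannot QR into the matrix clause.
Hence only narrow scope for *every poem* (under *several candidates*) survives.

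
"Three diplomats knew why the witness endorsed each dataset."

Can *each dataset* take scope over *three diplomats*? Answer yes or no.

No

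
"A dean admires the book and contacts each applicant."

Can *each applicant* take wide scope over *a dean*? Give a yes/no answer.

No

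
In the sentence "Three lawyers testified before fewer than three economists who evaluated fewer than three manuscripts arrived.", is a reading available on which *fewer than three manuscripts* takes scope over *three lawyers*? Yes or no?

No

*fewer than three manuscripts* is embedded in the relative clause *who evaluated fewer than three manuscripts*, which is itself inside the adjunct *before fewer than three economists who evaluated fewer than three manuscripts arrived*.
Two island boundaries intervene — the relative clause and the adjunct. Either alone would block QR.
There is no licit LF on which *fewer than three manuscripts* c-commands *three lawyers*.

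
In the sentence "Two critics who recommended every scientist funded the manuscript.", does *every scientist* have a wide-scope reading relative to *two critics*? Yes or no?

*every scientist* sits inside the relative clause *who recommended every scientist*.
A relative clause is a scope island — quantifier raising cannot cross its boundary.
*every scientist* > *two critics* would require crossing that boundary, which is illicit.

No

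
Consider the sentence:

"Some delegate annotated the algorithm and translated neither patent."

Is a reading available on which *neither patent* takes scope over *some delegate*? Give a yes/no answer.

*neither patent* occurs within one conjunct of the coordinate structure (*translated neither patent*).
Asymmetric QR out of one conjunct violates the Coordinate Structure Constraint.
There is no licit LF on which *neither patent* c-commands *some delegate*.

No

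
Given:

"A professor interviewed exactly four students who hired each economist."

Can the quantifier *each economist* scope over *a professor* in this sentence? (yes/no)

No

The DP *each economist* is contained in the relative clause *who hired each economist* modifying *exactly four students*.
Relative clauses block scope extraction: QR cannot target a position outside the modified NP.
There is no licit LF on which *each economist* c-commands *a professor*.
(Only the surface reading survives: one fixed professor with respect to all the relevant economists.)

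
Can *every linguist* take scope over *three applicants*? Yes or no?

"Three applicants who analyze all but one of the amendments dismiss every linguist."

Yes

Although the sentence contains a relative clause (*who analyze all but one of the amendments*), *every linguist* is outside it, in the matrix VP.
Clause-internal QR can adjoin the lower DP above the subject, yielding the inverse reading.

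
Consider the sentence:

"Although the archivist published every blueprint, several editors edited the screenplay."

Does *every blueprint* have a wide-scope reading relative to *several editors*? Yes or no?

No

*every blueprint* occurs within the adjunct clause *although the archivist published every blueprint*.
Adjuncts are opaque for quantifier raising; a quantifier in an adjunct stays inside it.
So the wide-scope reading for *every blueprint* is blocked.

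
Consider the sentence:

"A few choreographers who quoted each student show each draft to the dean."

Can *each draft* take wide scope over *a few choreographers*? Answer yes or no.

Although the sentence contains a relative clause (*who quoted each student*), *each draft* is outside it, in the matrix VP.
Ordinary QR to a clause-peripheral position gives the wide-scope LF for the lower DP.

Yes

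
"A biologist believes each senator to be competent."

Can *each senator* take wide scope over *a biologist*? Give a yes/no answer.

Yes

ECM infinitives lack a CP barrier, so *each senator* can QR over the matrix subject *a biologist*.
Ordinary QR to a clause-peripheral position gives the wide-scope LF for the lower DP.
Both orderings are possible: *a biologist* > *each senator* and *each senator* > *a biologist*.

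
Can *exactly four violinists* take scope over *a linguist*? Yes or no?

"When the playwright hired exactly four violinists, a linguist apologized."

*exactly four violinists* is embedded in the adjunct clause *when the playwright hired exactly four violinists*.
Adverbial clauses are not L-marked, so they are barriers for QR — the quantifier cannot escape the adjunct.
*exactly four violinists* is confined to the island and cannot take scope over *a linguist*.

No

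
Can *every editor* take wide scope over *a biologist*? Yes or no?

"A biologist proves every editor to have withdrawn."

Yes

ECM infinitives lack a CP barrier, so *every editor* can QR over the matrix subject *a biologist*.
Since no island is crossed, the inverse ordering is licensed alongside surface scope.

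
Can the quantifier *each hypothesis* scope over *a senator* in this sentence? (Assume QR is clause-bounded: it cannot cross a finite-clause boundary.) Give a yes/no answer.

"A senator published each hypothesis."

Yes

*each hypothesis* and *a senator* are in the same minimal clause.
No island intervenes, so both surface and inverse scope are derivable.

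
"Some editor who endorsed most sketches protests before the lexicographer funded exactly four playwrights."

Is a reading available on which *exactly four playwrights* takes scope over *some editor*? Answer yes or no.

No

*exactly four playwrights* occurs within the adjunct clause *before the lexicographer funded exactly four playwrights*.
Adjunct clauses are scope islands: a quantifier inside an adjunct cannot raise into the matrix clause.
There is no licit LF on which *exactly four playwrights* c-commands *some editor*.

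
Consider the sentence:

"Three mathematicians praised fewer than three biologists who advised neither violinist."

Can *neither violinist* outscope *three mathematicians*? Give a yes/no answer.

The target quantifier *neither violinist* is part of the relative clause *who advised neither violinist* modifying *fewer than three biologists*.
Relative clauses are scope islands: a quantifier cannot QR out of a relative clause to take scope in the matrix clause.
There is no licit LF on which *neither violinist* c-commands *three mathematicians*.

No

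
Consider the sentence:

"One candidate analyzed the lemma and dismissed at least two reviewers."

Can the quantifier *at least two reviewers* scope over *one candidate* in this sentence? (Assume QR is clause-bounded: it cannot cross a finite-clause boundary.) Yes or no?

No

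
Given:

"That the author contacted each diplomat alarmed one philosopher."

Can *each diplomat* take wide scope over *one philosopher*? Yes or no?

No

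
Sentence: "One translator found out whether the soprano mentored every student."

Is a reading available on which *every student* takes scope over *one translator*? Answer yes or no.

Structurally, *every student* is inside the embedded question *whether the soprano mentored every student*.
An indirect question is a wh-island; the filled [Spec,CP] blocks QR across the CP edge.
Hence only narrow scope for *every student* (under *one translator*) survives.
(Only the surface reading survives: one fixed translator with respect to all the relevant students.)

No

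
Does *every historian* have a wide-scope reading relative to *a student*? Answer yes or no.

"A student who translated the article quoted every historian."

The RC *who translated the article* is an island, but *every historian* is not inside it — it is the matrix object, a clausemate of *a student*.
QR within a single clause is free, so the lower quantifier may take scope over the higher one.
Both orderings are possible: *a student* > *every historian* and *every historian* > *a student*.

Yes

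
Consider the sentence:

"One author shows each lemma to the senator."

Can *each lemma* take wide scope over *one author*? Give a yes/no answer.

*each lemma* is the matrix object and *one author* the matrix subject; the two are clausemates.
Since no island is crossed, the inverse ordering is licensed alongside surface scope.
So *each lemma* > *one author* is among the available readings.

Yes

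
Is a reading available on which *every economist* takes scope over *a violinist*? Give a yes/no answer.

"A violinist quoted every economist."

Yes

*every economist* is the matrix object and *a violinist* the matrix subject; the two are clausemates.
Since no island is crossed, the inverse ordering is licensed alongside surface scope.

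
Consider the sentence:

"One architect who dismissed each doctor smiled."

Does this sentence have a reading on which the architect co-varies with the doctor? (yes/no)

The paraphrase describes the scope ordering *each doctor* > *one architect*.
Structurally, *each doctor* is inside the relative clause *who dismissed each doctor*.
The relative clause forms an island for QR, so the quantifier is confined to the head noun's restrictor.
Hence only narrow scope for *each doctor* (under *one architect*) survives.

No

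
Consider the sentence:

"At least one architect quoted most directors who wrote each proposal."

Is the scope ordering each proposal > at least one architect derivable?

*each proposal* sits inside the relative clause *who wrote each proposal* modifying *most directors*.
Quantifiers inside a relative clause are trapped there; the RC boundary blocks QR.
So *each proposal* cannot raise high enough to outscope *at least one architect*; only the surface ordering *at least one architect* > *each proposal* is available.
(Only the surface reading survives: one fixed architect with respect to all the relevant proposals.)

No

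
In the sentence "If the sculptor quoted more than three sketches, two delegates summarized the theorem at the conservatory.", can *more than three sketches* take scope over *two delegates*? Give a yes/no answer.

No

The target quantifier *more than three sketches* is part of the adjunct clause *if the sculptor quoted more than three sketches*.
Adverbial clauses are not L-marked, so they are barriers for QR — the quantifier cannot escape the adjunct.
So *more than three sketches* cannot raise to a position above *two delegates*.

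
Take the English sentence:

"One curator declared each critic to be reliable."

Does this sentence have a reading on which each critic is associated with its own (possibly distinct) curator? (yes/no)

Yes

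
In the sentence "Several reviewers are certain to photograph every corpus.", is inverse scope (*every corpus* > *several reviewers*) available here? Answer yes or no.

Raising constructions are monoclausal for scope purposes; *every corpus* is not separated from *several reviewers* by any island.
Clause-internal QR can adjoin the lower DP above the subject, yielding the inverse reading.

Yes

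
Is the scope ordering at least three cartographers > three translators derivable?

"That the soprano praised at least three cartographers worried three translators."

No

*at least three cartographers* sits inside the sentential subject *that the soprano praised at least three cartographers*.
Clausal subjects are scope islands; QR from inside the subject into the matrix is barred.
There is no licit LF on which *at least three cartographers* c-commands *three translators*.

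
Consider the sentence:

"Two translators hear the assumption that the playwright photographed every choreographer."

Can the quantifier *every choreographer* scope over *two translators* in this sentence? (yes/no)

No

*every choreographer* occurs within the complex NP *the assumption that the playwright photographed every choreographer*.
The Complex NP Constraint bars QR out of the complement clause of a noun.
So *every choreographer* cannot raise high enough to outscope *two translators*; only the surface ordering *two translators* > *every choreographer* is available.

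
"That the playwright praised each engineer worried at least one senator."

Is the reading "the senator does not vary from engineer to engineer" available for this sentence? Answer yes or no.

The paraphrase describes the scope ordering *at least one senator* > *each engineer*.
*at least one senator* is a matrix-clause argument and can take scope within the matrix clause over the constituent containing *each engineer*, so *at least one senator* > *each engineer* needs no island-crossing movement and is available.

Yes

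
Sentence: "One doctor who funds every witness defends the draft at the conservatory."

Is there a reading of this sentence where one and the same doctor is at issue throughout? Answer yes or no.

That reading corresponds to *one doctor* > *every witness*.
Nothing needs to raise for *one doctor* > *every witness*, so no island constraint is at stake.

Yes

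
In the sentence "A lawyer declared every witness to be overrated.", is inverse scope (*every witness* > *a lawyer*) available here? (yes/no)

ECM infinitives lack a CP barrier, so *every witness* can QR over the matrix subject *a lawyer*.
Nothing blocks QR of the lower DP to a position above the higher one, so inverse scope is available.

Yes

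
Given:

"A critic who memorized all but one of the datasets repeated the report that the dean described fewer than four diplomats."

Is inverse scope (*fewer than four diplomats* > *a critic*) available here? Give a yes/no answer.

*fewer than four diplomats* sits inside the complex NP *the report that the dean described fewer than four diplomats*.
Noun-complement clauses are scope islands (the Complex NP Constraint): a quantifier inside one cannot scope into the matrix.
So the wide-scope reading for *fewer than four diplomats* is blocked.

No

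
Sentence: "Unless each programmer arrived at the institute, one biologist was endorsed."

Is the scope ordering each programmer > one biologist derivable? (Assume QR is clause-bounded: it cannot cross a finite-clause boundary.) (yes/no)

No

Structurally, *each programmer* is inside the adjunct clause *unless each programmer arrived at the institute*.
Adjuncts are opaque for quantifier raising; a quantifier in an adjunct stays inside it.
*each programmer* is confined to the island and cannot take scope over *one biologist*.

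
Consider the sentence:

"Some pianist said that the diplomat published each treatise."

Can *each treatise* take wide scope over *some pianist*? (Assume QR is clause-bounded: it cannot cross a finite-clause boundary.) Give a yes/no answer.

No

Structurally, *each treatise* is inside the finite complement clause *that the diplomat published each treatise*.
QR is clause-bounded, so the finite complement is a scope island for the embedded quantifier.
So *each treatise* cannot raise high enough to outscope *some pianist*; only the surface ordering *some pianist* > *each treatise* is available.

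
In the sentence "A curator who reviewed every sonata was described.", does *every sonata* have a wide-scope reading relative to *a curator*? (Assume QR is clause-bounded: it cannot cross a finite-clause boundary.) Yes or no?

*every sonata* sits inside the relative clause *who reviewed every sonata*.
QR out of a relative clause is ruled out by the relative-clause island constraint.
Hence only narrow scope for *every sonata* (under *a curator*) survives.
(Only the surface reading survives: one fixed curator with respect to all the relevant sonatas.)

No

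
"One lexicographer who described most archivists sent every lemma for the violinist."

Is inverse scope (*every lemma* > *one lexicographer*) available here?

Although the sentence contains a relative clause (*who described most archivists*), *every lemma* is outside it, in the matrix VP.
No island intervenes, so both surface and inverse scope are derivable.
So *every lemma* > *one lexicographer* is among the available readings.

Yes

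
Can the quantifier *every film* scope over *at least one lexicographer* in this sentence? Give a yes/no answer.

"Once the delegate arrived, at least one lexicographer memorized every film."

Yes

*every film* is a matrix argument; the adjunct is an island but the target quantifier is outside it.
Ordinary QR to a clause-peripheral position gives the wide-scope LF for the lower DP.
Both orderings are possible: *at least one lexicographer* > *every film* and *every film* > *at least one lexicographer*.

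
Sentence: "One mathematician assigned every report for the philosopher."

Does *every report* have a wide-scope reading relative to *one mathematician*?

Yes

*every report* and *one mathematician* are in the same minimal clause.
Since no island is crossed, the inverse ordering is licensed alongside surface scope.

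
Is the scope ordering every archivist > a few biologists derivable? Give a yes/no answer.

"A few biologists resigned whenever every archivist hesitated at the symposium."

*every archivist* is embedded in the adjunct clause *whenever every archivist hesitated at the symposium*.
Adjuncts are opaque for quantifier raising; a quantifier in an adjunct stays inside it.
The inverse ordering *every archivist* > *a few biologists* is therefore underivable.

No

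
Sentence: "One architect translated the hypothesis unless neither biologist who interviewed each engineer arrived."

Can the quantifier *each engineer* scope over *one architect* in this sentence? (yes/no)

*each engineer* sits inside the relative clause *who interviewed each engineer*, which is itself inside the adjunct *unless neither biologist who interviewed each engineer arrived*.
Even if one barrier were somehow void, the other would still block QR.
So the wide-scope reading for *each engineer* is blocked.

No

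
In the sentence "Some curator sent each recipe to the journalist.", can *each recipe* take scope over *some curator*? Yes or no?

Both DPs are arguments of the same predicate; there is no clause or island boundary between them.
No island intervenes, so both surface and inverse scope are derivable.

Yes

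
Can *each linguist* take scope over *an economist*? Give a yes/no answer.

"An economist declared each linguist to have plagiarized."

Yes

The ECM infinitive is scope-transparent — *each linguist* is free to raise above *an economist*.
Clause-internal QR can adjoin the lower DP above the subject, yielding the inverse reading.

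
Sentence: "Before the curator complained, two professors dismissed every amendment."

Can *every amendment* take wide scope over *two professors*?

Yes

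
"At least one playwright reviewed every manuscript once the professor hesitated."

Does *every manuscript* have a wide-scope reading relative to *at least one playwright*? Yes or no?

Yes

Although there is an adjunct clause, *every manuscript* is in the main clause, not inside the adjunct.
QR within a single clause is free, so the lower quantifier may take scope over the higher one.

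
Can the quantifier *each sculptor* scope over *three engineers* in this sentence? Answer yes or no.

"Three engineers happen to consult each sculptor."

Yes

*each sculptor* is inside a raising infinitive, which is transparent to QR (no CP barrier), so it behaves as a matrix argument.
Since no island is crossed, the inverse ordering is licensed alongside surface scope.
So *each sculptor* > *three engineers* is among the available readings.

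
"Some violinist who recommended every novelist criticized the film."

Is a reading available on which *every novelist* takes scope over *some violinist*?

No

*every novelist* sits inside the relative clause *who recommended every novelist*.
Relative clauses block scope extraction: QR cannot target a position outside the modified NP.
So *every novelist* cannot raise to a position above *some violinist*.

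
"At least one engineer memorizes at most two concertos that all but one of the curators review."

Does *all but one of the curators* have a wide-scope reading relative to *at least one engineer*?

No

The target quantifier *all but one of the curators* is part of the relative clause *that all but one of the curators review* modifying *at most two concertos*.
A relative clause is a scope island — quantifier raising cannot cross its boundary.
*all but one of the curators* is confined to the island and cannot take scope over *at least one engineer*.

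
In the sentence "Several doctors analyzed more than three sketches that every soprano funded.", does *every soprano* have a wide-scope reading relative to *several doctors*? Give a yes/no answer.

The target quantifier *every soprano* is part of the relative clause *that every soprano funded* modifying *more than three sketches*.
The relative clause forms an island for QR, so the quantifier is confined to the head noun's restrictor.
So *every soprano* cannot raise high enough to outscope *several doctors*; only the surface ordering *several doctors* > *every soprano* is available.

No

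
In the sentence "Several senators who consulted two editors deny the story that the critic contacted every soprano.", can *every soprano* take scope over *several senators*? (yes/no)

No

*every soprano* occurs within the complex NP *the story that the critic contacted every soprano*.
Noun-complement clauses are scope islands (the Complex NP Constraint): a quantifier inside one cannot scope into the matrix.
The inverse ordering *every soprano* > *several senators* is therefore underivable.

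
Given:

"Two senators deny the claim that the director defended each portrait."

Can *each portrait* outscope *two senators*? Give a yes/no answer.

No

*each portrait* sits inside the complex NP *the claim that the director defended each portrait*.
Noun-complement clauses are scope islands (the Complex NP Constraint): a quantifier inside one cannot scope into the matrix.
So *each portrait* cannot raise high enough to outscope *two senators*; only the surface ordering *two senators* > *each portrait* is available.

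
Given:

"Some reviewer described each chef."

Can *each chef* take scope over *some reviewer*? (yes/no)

*some reviewer* and *each chef* are co-arguments of the matrix verb, with nothing but a clause-internal boundary between them.
No island intervenes, so both surface and inverse scope are derivable.

Yes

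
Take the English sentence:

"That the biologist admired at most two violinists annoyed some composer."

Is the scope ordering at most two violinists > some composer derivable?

No

*at most two violinists* sits inside the sentential subject *that the biologist admired at most two violinists*.
Subjects — clausal subjects included — are islands for extraction, and QR is no exception.
The ordering *at most two violinists* > *some composer* is therefore underivable.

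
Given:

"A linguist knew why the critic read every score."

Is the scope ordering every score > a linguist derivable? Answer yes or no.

No

*every score* sits inside the embedded question *why the critic read every score*.
An indirect question is a wh-island; the filled [Spec,CP] blocks QR across the CP edge.
So *every score* cannot raise to a position above *a linguist*.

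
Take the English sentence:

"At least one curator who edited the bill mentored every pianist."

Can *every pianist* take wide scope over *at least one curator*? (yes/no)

The relative clause *who edited the bill* modifies *at least one curator*, but *every pianist* is not inside that relative clause — it is an argument of the matrix verb.
No island intervenes, so both surface and inverse scope are derivable.

Yes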